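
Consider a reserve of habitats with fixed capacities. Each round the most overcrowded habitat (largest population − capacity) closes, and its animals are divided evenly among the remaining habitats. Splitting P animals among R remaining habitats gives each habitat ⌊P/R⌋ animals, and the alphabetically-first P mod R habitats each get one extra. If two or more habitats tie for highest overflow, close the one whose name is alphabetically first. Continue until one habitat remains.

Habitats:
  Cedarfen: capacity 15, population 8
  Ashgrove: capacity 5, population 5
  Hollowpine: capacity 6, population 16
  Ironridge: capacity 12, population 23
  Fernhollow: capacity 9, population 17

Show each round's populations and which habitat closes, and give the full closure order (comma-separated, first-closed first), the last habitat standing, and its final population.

Round 1: Ashgrove=5 Cedarfen=8 Fernhollow=17 Hollowpine=16 Ironridge=23 → close Ironridge (overflow 11)
  23÷4 = 5 each, +1 to first 3
Round 2: Ashgrove=11 Cedarfen=14 Fernhollow=23 Hollowpine=21 → close Hollowpine (overflow 15)
  21÷3 = 7 each, +1 to first 0
Round 3: Ashgrove=18 Cedarfen=21 Fernhollow=30 → close Fernhollow (overflow 21)
  30÷2 = 15 each, +1 to first 0
Round 4: Ashgrove=33 Cedarfen=36 → close Ashgrove (overflow 28)
  33÷1 = 33 each, +1 to first 0

Closure order: Ironridge, Hollowpine, Fernhollow, Ashgrove
Last habitat: Cedarfen with 69 animals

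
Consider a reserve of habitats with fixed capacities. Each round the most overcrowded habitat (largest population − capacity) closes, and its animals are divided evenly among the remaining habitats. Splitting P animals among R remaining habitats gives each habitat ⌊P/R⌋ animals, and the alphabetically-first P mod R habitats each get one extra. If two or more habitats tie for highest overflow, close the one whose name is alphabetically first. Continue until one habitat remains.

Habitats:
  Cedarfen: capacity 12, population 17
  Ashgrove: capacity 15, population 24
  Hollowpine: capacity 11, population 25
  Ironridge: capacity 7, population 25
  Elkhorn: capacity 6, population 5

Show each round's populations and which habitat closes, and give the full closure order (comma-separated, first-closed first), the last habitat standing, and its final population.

Closure order: Ironridge, Hollowpine, Ashgrove, Cedarfen
Last habitat: Elkhorn with 96 animals

Round 1: Ashgrove=24 Cedarfen=17 Elkhorn=5 Hollowpine=25 Ironridge=25 → close Ironridge (overflow 18)
  25÷4 = 6 each, +1 to first 1
Round 2: Ashgrove=31 Cedarfen=23 Elkhorn=11 Hollowpine=31 → close Hollowpine (overflow 20)
  31÷3 = 10 each, +1 to first 1
Round 3: Ashgrove=42 Cedarfen=33 Elkhorn=21 → close Ashgrove (overflow 27)
  42÷2 = 21 each, +1 to first 0
Round 4: Cedarfen=54 Elkhorn=42 → close Cedarfen (overflow 42)
  54÷1 = 54 each, +1 to first 0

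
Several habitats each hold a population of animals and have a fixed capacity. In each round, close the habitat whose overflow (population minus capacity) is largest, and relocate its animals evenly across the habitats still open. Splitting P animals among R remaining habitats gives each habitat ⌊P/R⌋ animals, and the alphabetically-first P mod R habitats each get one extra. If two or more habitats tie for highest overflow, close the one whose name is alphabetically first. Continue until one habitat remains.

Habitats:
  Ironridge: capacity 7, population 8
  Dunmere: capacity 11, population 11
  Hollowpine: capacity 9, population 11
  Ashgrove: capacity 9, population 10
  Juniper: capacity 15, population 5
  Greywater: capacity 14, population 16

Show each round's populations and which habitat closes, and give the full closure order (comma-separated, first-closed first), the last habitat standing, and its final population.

Round 1: Ashgrove=10 Dunmere=11 Greywater=16 Hollowpine=11 Ironridge=8 Juniper=5 → close Greywater (overflow 2)
  16÷5 = 3 each, +1 to first 1
Round 2: Ashgrove=14 Dunmere=14 Hollowpine=14 Ironridge=11 Juniper=8 → close Ashgrove (overflow 5)
  14÷4 = 3 each, +1 to first 2
Round 3: Dunmere=18 Hollowpine=18 Ironridge=14 Juniper=11 → close Hollowpine (overflow 9)
  18÷3 = 6 each, +1 to first 0
Round 4: Dunmere=24 Ironridge=20 Juniper=17 → close Dunmere (overflow 13)
  24÷2 = 12 each, +1 to first 0
Round 5: Ironridge=32 Juniper=29 → close Ironridge (overflow 25)
  32÷1 = 32 each, +1 to first 0

Closure order: Greywater, Ashgrove, Hollowpine, Dunmere, Ironridge
Last habitat: Juniper with 61 animals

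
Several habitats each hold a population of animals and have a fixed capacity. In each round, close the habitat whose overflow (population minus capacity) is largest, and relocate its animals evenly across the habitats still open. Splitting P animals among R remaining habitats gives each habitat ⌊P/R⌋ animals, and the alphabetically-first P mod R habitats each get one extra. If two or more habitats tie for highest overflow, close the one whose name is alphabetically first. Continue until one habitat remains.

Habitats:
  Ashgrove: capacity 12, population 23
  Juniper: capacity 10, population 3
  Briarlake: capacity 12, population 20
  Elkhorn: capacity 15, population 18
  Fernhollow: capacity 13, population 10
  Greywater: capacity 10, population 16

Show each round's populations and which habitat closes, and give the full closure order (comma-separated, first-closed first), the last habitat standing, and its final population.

Round 1: Ashgrove=23 Briarlake=20 Elkhorn=18 Fernhollow=10 Greywater=16 Juniper=3 → close Ashgrove (overflow 11)
  23÷5 = 4 each, +1 to first 3
Round 2: Briarlake=25 Elkhorn=23 Fernhollow=15 Greywater=20 Juniper=7 → close Briarlake (overflow 13)
  25÷4 = 6 each, +1 to first 1
Round 3: Elkhorn=30 Fernhollow=21 Greywater=26 Juniper=13 → close Greywater (overflow 16)
  26÷3 = 8 each, +1 to first 2
Round 4: Elkhorn=39 Fernhollow=30 Juniper=21 → close Elkhorn (overflow 24)
  39÷2 = 19 each, +1 to first 1
Round 5: Fernhollow=50 Juniper=40 → close Fernhollow (overflow 37)
  50÷1 = 50 each, +1 to first 0

Closure order: Ashgrove, Briarlake, Greywater, Elkhorn, Fernhollow
Last habitat: Juniper with 90 animals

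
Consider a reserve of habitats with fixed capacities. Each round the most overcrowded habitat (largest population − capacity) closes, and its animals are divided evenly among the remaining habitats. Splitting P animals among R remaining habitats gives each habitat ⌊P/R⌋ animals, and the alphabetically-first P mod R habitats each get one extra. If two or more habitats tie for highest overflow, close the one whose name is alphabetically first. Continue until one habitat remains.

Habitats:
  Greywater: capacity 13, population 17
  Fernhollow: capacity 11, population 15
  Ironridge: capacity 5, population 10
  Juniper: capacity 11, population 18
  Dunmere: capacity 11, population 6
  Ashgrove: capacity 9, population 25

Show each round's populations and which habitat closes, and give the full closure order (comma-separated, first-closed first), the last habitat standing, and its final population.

Round 1: Ashgrove=25 Dunmere=6 Fernhollow=15 Greywater=17 Ironridge=10 Juniper=18 → close Ashgrove (overflow 16)
  25÷5 = 5 each, +1 to first 0
Round 2: Dunmere=11 Fernhollow=20 Greywater=22 Ironridge=15 Juniper=23 → close Juniper (overflow 12)
  23÷4 = 5 each, +1 to first 3
Round 3: Dunmere=17 Fernhollow=26 Greywater=28 Ironridge=20 → close Fernhollow (overflow 15)
  26÷3 = 8 each, +1 to first 2
Round 4: Dunmere=26 Greywater=37 Ironridge=28 → close Greywater (overflow 24)
  37÷2 = 18 each, +1 to first 1
Round 5: Dunmere=45 Ironridge=46 → close Ironridge (overflow 41)
  46÷1 = 46 each, +1 to first 0

Closure order: Ashgrove, Juniper, Fernhollow, Greywater, Ironridge
Last habitat: Dunmere with 91 animals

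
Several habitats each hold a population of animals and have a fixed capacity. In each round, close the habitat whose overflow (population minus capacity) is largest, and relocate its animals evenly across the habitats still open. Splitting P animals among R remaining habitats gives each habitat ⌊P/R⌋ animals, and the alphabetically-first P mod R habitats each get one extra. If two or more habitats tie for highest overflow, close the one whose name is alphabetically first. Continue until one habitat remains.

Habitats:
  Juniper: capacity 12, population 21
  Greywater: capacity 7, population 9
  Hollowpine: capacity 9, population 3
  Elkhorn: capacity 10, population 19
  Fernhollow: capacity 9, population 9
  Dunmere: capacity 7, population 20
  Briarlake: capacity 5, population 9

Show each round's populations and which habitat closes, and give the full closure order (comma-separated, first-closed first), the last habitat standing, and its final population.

Round 1: Briarlake=9 Dunmere=20 Elkhorn=19 Fernhollow=9 Greywater=9 Hollowpine=3 Juniper=21 → close Dunmere (overflow 13)
  20÷6 = 3 each, +1 to first 2
Round 2: Briarlake=13 Elkhorn=23 Fernhollow=12 Greywater=12 Hollowpine=6 Juniper=24 → close Elkhorn (overflow 13)
  23÷5 = 4 each, +1 to first 3
Round 3: Briarlake=18 Fernhollow=17 Greywater=17 Hollowpine=10 Juniper=28 → close Juniper (overflow 16)
  28÷4 = 7 each, +1 to first 0
Round 4: Briarlake=25 Fernhollow=24 Greywater=24 Hollowpine=17 → close Briarlake (overflow 20)
  25÷3 = 8 each, +1 to first 1
Round 5: Fernhollow=33 Greywater=32 Hollowpine=25 → close Greywater (overflow 25)
  32÷2 = 16 each, +1 to first 0
Round 6: Fernhollow=49 Hollowpine=41 → close Fernhollow (overflow 40)
  49÷1 = 49 each, +1 to first 0

Closure order: Dunmere, Elkhorn, Juniper, Briarlake, Greywater, Fernhollow
Last habitat: Hollowpine with 90 animals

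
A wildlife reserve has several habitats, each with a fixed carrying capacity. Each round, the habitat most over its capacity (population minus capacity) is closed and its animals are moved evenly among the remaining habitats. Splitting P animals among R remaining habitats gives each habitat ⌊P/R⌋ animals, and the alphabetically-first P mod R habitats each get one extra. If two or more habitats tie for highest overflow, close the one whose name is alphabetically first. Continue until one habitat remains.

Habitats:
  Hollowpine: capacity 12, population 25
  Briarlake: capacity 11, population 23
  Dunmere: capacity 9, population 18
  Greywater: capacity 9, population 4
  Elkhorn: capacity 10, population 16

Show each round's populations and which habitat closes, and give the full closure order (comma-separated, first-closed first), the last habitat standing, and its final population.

Closure order: Hollowpine, Briarlake, Dunmere, Elkhorn
Last habitat: Greywater with 86 animals

Round 1: Briarlake=23 Dunmere=18 Elkhorn=16 Greywater=4 Hollowpine=25 → close Hollowpine (overflow 13)
  25÷4 = 6 each, +1 to first 1
Round 2: Briarlake=30 Dunmere=24 Elkhorn=22 Greywater=10 → close Briarlake (overflow 19)
  30÷3 = 10 each, +1 to first 0
Round 3: Dunmere=34 Elkhorn=32 Greywater=20 → close Dunmere (overflow 25)
  34÷2 = 17 each, +1 to first 0
Round 4: Elkhorn=49 Greywater=37 → close Elkhorn (overflow 39)
  49÷1 = 49 each, +1 to first 0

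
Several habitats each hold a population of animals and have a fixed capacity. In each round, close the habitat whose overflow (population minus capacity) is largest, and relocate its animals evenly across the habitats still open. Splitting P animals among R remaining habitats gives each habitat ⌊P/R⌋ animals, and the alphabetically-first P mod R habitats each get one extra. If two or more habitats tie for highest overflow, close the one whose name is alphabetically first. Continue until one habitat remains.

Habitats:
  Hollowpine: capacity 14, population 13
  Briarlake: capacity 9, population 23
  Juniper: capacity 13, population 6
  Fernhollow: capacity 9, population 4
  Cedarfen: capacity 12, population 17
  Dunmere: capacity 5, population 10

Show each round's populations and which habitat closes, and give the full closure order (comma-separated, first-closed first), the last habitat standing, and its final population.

Round 1: Briarlake=23 Cedarfen=17 Dunmere=10 Fernhollow=4 Hollowpine=13 Juniper=6 → close Briarlake (overflow 14)
  23÷5 = 4 each, +1 to first 3
Round 2: Cedarfen=22 Dunmere=15 Fernhollow=9 Hollowpine=17 Juniper=10 → close Cedarfen (overflow 10)
  22÷4 = 5 each, +1 to first 2
Round 3: Dunmere=21 Fernhollow=15 Hollowpine=22 Juniper=15 → close Dunmere (overflow 16)
  21÷3 = 7 each, +1 to first 0
Round 4: Fernhollow=22 Hollowpine=29 Juniper=22 → close Hollowpine (overflow 15)
  29÷2 = 14 each, +1 to first 1
Round 5: Fernhollow=37 Juniper=36 → close Fernhollow (overflow 28)
  37÷1 = 37 each, +1 to first 0

Closure order: Briarlake, Cedarfen, Dunmere, Hollowpine, Fernhollow
Last habitat: Juniper with 73 animals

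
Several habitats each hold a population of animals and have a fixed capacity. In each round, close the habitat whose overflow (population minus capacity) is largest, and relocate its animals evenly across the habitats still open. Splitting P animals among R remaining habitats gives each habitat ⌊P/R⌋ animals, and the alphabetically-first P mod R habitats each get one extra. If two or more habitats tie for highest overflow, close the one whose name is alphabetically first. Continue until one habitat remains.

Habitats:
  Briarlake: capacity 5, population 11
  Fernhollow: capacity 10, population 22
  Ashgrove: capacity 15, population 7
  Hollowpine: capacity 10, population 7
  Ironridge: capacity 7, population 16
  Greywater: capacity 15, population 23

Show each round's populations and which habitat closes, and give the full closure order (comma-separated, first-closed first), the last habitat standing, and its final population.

Closure order: Fernhollow, Ironridge, Greywater, Briarlake, Hollowpine
Last habitat: Ashgrove with 86 animals

Round 1: Ashgrove=7 Briarlake=11 Fernhollow=22 Greywater=23 Hollowpine=7 Ironridge=16 → close Fernhollow (overflow 12)
  22÷5 = 4 each, +1 to first 2
Round 2: Ashgrove=12 Briarlake=16 Greywater=27 Hollowpine=11 Ironridge=20 → close Ironridge (overflow 13)
  20÷4 = 5 each, +1 to first 0
Round 3: Ashgrove=17 Briarlake=21 Greywater=32 Hollowpine=16 → close Greywater (overflow 17)
  32÷3 = 10 each, +1 to first 2
Round 4: Ashgrove=28 Briarlake=32 Hollowpine=26 → close Briarlake (overflow 27)
  32÷2 = 16 each, +1 to first 0
Round 5: Ashgrove=44 Hollowpine=42 → close Hollowpine (overflow 32)
  42÷1 = 42 each, +1 to first 0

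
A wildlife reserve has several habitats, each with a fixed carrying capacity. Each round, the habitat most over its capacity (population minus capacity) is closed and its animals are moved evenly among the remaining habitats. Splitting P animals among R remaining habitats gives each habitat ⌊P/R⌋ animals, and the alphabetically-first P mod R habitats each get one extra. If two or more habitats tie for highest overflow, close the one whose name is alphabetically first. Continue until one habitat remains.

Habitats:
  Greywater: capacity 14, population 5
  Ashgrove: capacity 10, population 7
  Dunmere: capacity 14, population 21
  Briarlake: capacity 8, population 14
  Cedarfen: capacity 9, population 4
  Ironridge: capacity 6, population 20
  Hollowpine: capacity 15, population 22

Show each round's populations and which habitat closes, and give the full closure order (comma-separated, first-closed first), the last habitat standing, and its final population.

Closure order: Ironridge, Briarlake, Dunmere, Hollowpine, Ashgrove, Cedarfen
Last habitat: Greywater with 93 animals

Round 1: Ashgrove=7 Briarlake=14 Cedarfen=4 Dunmere=21 Greywater=5 Hollowpine=22 Ironridge=20 → close Ironridge (overflow 14)
  20÷6 = 3 each, +1 to first 2
Round 2: Ashgrove=11 Briarlake=18 Cedarfen=7 Dunmere=24 Greywater=8 Hollowpine=25 → close Briarlake (overflow 10)
  18÷5 = 3 each, +1 to first 3
Round 3: Ashgrove=15 Cedarfen=11 Dunmere=28 Greywater=11 Hollowpine=28 → close Dunmere (overflow 14)
  28÷4 = 7 each, +1 to first 0
Round 4: Ashgrove=22 Cedarfen=18 Greywater=18 Hollowpine=35 → close Hollowpine (overflow 20)
  35÷3 = 11 each, +1 to first 2
Round 5: Ashgrove=34 Cedarfen=30 Greywater=29 → close Ashgrove (overflow 24)
  34÷2 = 17 each, +1 to first 0
Round 6: Cedarfen=47 Greywater=46 → close Cedarfen (overflow 38)
  47÷1 = 47 each, +1 to first 0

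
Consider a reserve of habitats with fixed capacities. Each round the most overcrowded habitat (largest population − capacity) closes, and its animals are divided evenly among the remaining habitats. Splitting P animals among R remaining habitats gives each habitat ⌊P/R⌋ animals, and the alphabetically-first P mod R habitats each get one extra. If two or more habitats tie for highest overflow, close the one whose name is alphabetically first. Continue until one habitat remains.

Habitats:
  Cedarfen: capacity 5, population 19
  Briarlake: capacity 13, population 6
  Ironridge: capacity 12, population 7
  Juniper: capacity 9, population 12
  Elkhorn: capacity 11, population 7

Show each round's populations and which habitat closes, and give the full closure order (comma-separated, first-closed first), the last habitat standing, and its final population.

Closure order: Cedarfen, Juniper, Elkhorn, Briarlake
Last habitat: Ironridge with 51 animals

Round 1: Briarlake=6 Cedarfen=19 Elkhorn=7 Ironridge=7 Juniper=12 → close Cedarfen (overflow 14)
  19÷4 = 4 each, +1 to first 3
Round 2: Briarlake=11 Elkhorn=12 Ironridge=12 Juniper=16 → close Juniper (overflow 7)
  16÷3 = 5 each, +1 to first 1
Round 3: Briarlake=17 Elkhorn=17 Ironridge=17 → close Elkhorn (overflow 6)
  17÷2 = 8 each, +1 to first 1
Round 4: Briarlake=26 Ironridge=25 → close Briarlake (overflow 13)
  26÷1 = 26 each, +1 to first 0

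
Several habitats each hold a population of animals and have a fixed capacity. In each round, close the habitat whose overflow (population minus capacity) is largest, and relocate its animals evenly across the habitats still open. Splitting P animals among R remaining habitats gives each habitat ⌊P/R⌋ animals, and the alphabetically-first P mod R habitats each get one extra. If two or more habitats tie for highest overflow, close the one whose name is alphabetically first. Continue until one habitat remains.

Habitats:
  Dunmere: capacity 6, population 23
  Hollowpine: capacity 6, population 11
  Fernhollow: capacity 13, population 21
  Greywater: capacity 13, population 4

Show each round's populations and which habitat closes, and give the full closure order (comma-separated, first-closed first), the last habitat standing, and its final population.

Round 1: Dunmere=23 Fernhollow=21 Greywater=4 Hollowpine=11 → close Dunmere (overflow 17)
  23÷3 = 7 each, +1 to first 2
Round 2: Fernhollow=29 Greywater=12 Hollowpine=18 → close Fernhollow (overflow 16)
  29÷2 = 14 each, +1 to first 1
Round 3: Greywater=27 Hollowpine=32 → close Hollowpine (overflow 26)
  32÷1 = 32 each, +1 to first 0

Closure order: Dunmere, Fernhollow, Hollowpine
Last habitat: Greywater with 59 animals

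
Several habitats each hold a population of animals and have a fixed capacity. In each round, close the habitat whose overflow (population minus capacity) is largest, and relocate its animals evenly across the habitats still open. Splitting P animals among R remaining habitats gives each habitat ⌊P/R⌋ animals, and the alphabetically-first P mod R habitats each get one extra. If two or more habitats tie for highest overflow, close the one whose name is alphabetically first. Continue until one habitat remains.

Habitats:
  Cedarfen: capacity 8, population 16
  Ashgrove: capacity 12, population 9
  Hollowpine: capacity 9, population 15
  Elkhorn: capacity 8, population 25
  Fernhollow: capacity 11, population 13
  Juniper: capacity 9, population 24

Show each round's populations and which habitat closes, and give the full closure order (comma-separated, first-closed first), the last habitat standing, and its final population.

Round 1: Ashgrove=9 Cedarfen=16 Elkhorn=25 Fernhollow=13 Hollowpine=15 Juniper=24 → close Elkhorn (overflow 17)
  25÷5 = 5 each, +1 to first 0
Round 2: Ashgrove=14 Cedarfen=21 Fernhollow=18 Hollowpine=20 Juniper=29 → close Juniper (overflow 20)
  29÷4 = 7 each, +1 to first 1
Round 3: Ashgrove=22 Cedarfen=28 Fernhollow=25 Hollowpine=27 → close Cedarfen (overflow 20)
  28÷3 = 9 each, +1 to first 1
Round 4: Ashgrove=32 Fernhollow=34 Hollowpine=36 → close Hollowpine (overflow 27)
  36÷2 = 18 each, +1 to first 0
Round 5: Ashgrove=50 Fernhollow=52 → close Fernhollow (overflow 41)
  52÷1 = 52 each, +1 to first 0

Closure order: Elkhorn, Juniper, Cedarfen, Hollowpine, Fernhollow
Last habitat: Ashgrove with 102 animals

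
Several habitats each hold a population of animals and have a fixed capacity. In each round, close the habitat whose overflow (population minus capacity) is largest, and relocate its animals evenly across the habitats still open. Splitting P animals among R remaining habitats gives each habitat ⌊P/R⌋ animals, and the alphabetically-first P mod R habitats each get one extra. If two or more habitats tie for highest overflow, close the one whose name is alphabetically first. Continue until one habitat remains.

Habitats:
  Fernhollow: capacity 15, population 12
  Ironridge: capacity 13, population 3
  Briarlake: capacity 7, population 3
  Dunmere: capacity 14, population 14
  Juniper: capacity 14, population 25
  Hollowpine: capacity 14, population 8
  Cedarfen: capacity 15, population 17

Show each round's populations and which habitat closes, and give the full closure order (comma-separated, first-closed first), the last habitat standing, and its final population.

Round 1: Briarlake=3 Cedarfen=17 Dunmere=14 Fernhollow=12 Hollowpine=8 Ironridge=3 Juniper=25 → close Juniper (overflow 11)
  25÷6 = 4 each, +1 to first 1
Round 2: Briarlake=8 Cedarfen=21 Dunmere=18 Fernhollow=16 Hollowpine=12 Ironridge=7 → close Cedarfen (overflow 6)
  21÷5 = 4 each, +1 to first 1
Round 3: Briarlake=13 Dunmere=22 Fernhollow=20 Hollowpine=16 Ironridge=11 → close Dunmere (overflow 8)
  22÷4 = 5 each, +1 to first 2
Round 4: Briarlake=19 Fernhollow=26 Hollowpine=21 Ironridge=16 → close Briarlake (overflow 12)
  19÷3 = 6 each, +1 to first 1
Round 5: Fernhollow=33 Hollowpine=27 Ironridge=22 → close Fernhollow (overflow 18)
  33÷2 = 16 each, +1 to first 1
Round 6: Hollowpine=44 Ironridge=38 → close Hollowpine (overflow 30)
  44÷1 = 44 each, +1 to first 0

Closure order: Juniper, Cedarfen, Dunmere, Briarlake, Fernhollow, Hollowpine
Last habitat: Ironridge with 82 animals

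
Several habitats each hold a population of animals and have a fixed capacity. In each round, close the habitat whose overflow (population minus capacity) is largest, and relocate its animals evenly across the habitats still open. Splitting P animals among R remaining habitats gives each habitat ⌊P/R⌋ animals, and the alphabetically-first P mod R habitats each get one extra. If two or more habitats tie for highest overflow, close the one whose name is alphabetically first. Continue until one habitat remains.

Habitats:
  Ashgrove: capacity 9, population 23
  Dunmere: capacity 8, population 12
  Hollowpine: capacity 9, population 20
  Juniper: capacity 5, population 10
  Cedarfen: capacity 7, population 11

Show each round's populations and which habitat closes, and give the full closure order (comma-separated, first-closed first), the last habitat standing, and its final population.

Closure order: Ashgrove, Hollowpine, Cedarfen, Dunmere
Last habitat: Juniper with 76 animals

Round 1: Ashgrove=23 Cedarfen=11 Dunmere=12 Hollowpine=20 Juniper=10 → close Ashgrove (overflow 14)
  23÷4 = 5 each, +1 to first 3
Round 2: Cedarfen=17 Dunmere=18 Hollowpine=26 Juniper=15 → close Hollowpine (overflow 17)
  26÷3 = 8 each, +1 to first 2
Round 3: Cedarfen=26 Dunmere=27 Juniper=23 → close Cedarfen (overflow 19)
  26÷2 = 13 each, +1 to first 0
Round 4: Dunmere=40 Juniper=36 → close Dunmere (overflow 32)
  40÷1 = 40 each, +1 to first 0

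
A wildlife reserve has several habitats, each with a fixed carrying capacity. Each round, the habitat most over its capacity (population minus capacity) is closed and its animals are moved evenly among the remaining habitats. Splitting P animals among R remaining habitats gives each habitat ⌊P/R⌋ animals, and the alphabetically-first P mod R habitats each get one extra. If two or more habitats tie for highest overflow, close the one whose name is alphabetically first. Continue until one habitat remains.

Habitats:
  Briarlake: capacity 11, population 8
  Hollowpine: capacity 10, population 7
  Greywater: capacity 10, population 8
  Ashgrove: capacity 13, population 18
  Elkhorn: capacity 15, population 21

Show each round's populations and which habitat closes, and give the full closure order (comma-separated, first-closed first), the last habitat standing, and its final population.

Closure order: Elkhorn, Ashgrove, Greywater, Briarlake
Last habitat: Hollowpine with 62 animals

Round 1: Ashgrove=18 Briarlake=8 Elkhorn=21 Greywater=8 Hollowpine=7 → close Elkhorn (overflow 6)
  21÷4 = 5 each, +1 to first 1
Round 2: Ashgrove=24 Briarlake=13 Greywater=13 Hollowpine=12 → close Ashgrove (overflow 11)
  24÷3 = 8 each, +1 to first 0
Round 3: Briarlake=21 Greywater=21 Hollowpine=20 → close Greywater (overflow 11)
  21÷2 = 10 each, +1 to first 1
Round 4: Briarlake=32 Hollowpine=30 → close Briarlake (overflow 21)
  32÷1 = 32 each, +1 to first 0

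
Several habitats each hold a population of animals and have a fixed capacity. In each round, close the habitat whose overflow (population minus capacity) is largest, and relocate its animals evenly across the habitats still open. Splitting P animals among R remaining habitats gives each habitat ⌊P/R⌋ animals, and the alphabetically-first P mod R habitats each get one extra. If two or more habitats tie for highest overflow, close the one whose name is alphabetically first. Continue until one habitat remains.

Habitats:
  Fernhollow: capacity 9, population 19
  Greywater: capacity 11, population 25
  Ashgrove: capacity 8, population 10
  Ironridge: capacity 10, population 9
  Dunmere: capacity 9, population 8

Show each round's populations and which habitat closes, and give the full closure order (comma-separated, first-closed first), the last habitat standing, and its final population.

Round 1: Ashgrove=10 Dunmere=8 Fernhollow=19 Greywater=25 Ironridge=9 → close Greywater (overflow 14)
  25÷4 = 6 each, +1 to first 1
Round 2: Ashgrove=17 Dunmere=14 Fernhollow=25 Ironridge=15 → close Fernhollow (overflow 16)
  25÷3 = 8 each, +1 to first 1
Round 3: Ashgrove=26 Dunmere=22 Ironridge=23 → close Ashgrove (overflow 18)
  26÷2 = 13 each, +1 to first 0
Round 4: Dunmere=35 Ironridge=36 → close Dunmere (overflow 26)
  35÷1 = 35 each, +1 to first 0

Closure order: Greywater, Fernhollow, Ashgrove, Dunmere
Last habitat: Ironridge with 71 animals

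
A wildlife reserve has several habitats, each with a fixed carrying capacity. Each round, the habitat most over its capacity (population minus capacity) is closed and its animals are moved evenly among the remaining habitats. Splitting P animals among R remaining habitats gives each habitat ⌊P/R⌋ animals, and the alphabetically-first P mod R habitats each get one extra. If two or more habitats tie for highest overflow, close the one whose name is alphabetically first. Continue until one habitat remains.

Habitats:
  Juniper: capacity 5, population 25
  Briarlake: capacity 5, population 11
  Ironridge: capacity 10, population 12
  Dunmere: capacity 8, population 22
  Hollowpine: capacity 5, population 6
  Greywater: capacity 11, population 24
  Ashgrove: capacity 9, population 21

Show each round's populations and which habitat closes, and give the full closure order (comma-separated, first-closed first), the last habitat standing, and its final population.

Round 1: Ashgrove=21 Briarlake=11 Dunmere=22 Greywater=24 Hollowpine=6 Ironridge=12 Juniper=25 → close Juniper (overflow 20)
  25÷6 = 4 each, +1 to first 1
Round 2: Ashgrove=26 Briarlake=15 Dunmere=26 Greywater=28 Hollowpine=10 Ironridge=16 → close Dunmere (overflow 18)
  26÷5 = 5 each, +1 to first 1
Round 3: Ashgrove=32 Briarlake=20 Greywater=33 Hollowpine=15 Ironridge=21 → close Ashgrove (overflow 23)
  32÷4 = 8 each, +1 to first 0
Round 4: Briarlake=28 Greywater=41 Hollowpine=23 Ironridge=29 → close Greywater (overflow 30)
  41÷3 = 13 each, +1 to first 2
Round 5: Briarlake=42 Hollowpine=37 Ironridge=42 → close Briarlake (overflow 37)
  42÷2 = 21 each, +1 to first 0
Round 6: Hollowpine=58 Ironridge=63 → close Hollowpine (overflow 53)
  58÷1 = 58 each, +1 to first 0

Closure order: Juniper, Dunmere, Ashgrove, Greywater, Briarlake, Hollowpine
Last habitat: Ironridge with 121 animals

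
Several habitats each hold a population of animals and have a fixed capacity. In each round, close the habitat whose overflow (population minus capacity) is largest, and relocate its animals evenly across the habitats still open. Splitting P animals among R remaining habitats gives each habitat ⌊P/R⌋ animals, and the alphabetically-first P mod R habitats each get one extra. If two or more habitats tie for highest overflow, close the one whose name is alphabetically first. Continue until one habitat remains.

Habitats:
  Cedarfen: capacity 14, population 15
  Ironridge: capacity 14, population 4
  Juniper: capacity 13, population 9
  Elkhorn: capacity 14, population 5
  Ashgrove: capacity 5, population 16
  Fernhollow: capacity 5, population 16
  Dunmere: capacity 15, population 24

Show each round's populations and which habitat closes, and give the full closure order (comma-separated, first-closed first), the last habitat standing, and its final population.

Round 1: Ashgrove=16 Cedarfen=15 Dunmere=24 Elkhorn=5 Fernhollow=16 Ironridge=4 Juniper=9 → close Ashgrove (overflow 11)
  16÷6 = 2 each, +1 to first 4
Round 2: Cedarfen=18 Dunmere=27 Elkhorn=8 Fernhollow=19 Ironridge=6 Juniper=11 → close Fernhollow (overflow 14)
  19÷5 = 3 each, +1 to first 4
Round 3: Cedarfen=22 Dunmere=31 Elkhorn=12 Ironridge=10 Juniper=14 → close Dunmere (overflow 16)
  31÷4 = 7 each, +1 to first 3
Round 4: Cedarfen=30 Elkhorn=20 Ironridge=18 Juniper=21 → close Cedarfen (overflow 16)
  30÷3 = 10 each, +1 to first 0
Round 5: Elkhorn=30 Ironridge=28 Juniper=31 → close Juniper (overflow 18)
  31÷2 = 15 each, +1 to first 1
Round 6: Elkhorn=46 Ironridge=43 → close Elkhorn (overflow 32)
  46÷1 = 46 each, +1 to first 0

Closure order: Ashgrove, Fernhollow, Dunmere, Cedarfen, Juniper, Elkhorn
Last habitat: Ironridge with 89 animals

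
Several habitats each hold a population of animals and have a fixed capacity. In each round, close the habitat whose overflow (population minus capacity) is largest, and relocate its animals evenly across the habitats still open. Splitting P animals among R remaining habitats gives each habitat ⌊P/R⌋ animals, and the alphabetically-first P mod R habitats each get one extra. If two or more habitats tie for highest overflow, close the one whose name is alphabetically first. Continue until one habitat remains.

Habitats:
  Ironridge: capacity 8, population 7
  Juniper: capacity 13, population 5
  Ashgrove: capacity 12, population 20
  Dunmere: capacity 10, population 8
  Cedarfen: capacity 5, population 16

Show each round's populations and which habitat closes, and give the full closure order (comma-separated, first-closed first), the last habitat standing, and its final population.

Round 1: Ashgrove=20 Cedarfen=16 Dunmere=8 Ironridge=7 Juniper=5 → close Cedarfen (overflow 11)
  16÷4 = 4 each, +1 to first 0
Round 2: Ashgrove=24 Dunmere=12 Ironridge=11 Juniper=9 → close Ashgrove (overflow 12)
  24÷3 = 8 each, +1 to first 0
Round 3: Dunmere=20 Ironridge=19 Juniper=17 → close Ironridge (overflow 11)
  19÷2 = 9 each, +1 to first 1
Round 4: Dunmere=30 Juniper=26 → close Dunmere (overflow 20)
  30÷1 = 30 each, +1 to first 0

Closure order: Cedarfen, Ashgrove, Ironridge, Dunmere
Last habitat: Juniper with 56 animals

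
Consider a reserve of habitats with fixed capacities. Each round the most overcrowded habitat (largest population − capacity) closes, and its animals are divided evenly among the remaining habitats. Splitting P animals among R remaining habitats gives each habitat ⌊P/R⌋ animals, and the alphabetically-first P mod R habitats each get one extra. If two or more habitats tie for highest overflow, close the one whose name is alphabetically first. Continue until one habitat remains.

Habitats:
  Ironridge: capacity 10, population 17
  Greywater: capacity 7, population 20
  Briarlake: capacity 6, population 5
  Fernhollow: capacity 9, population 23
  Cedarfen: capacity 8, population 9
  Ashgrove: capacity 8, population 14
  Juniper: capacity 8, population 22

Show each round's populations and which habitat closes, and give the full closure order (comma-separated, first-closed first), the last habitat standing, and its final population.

Round 1: Ashgrove=14 Briarlake=5 Cedarfen=9 Fernhollow=23 Greywater=20 Ironridge=17 Juniper=22 → close Fernhollow (overflow 14)
  23÷6 = 3 each, +1 to first 5
Round 2: Ashgrove=18 Briarlake=9 Cedarfen=13 Greywater=24 Ironridge=21 Juniper=25 → close Greywater (overflow 17)
  24÷5 = 4 each, +1 to first 4
Round 3: Ashgrove=23 Briarlake=14 Cedarfen=18 Ironridge=26 Juniper=29 → close Juniper (overflow 21)
  29÷4 = 7 each, +1 to first 1
Round 4: Ashgrove=31 Briarlake=21 Cedarfen=25 Ironridge=33 → close Ashgrove (overflow 23)
  31÷3 = 10 each, +1 to first 1
Round 5: Briarlake=32 Cedarfen=35 Ironridge=43 → close Ironridge (overflow 33)
  43÷2 = 21 each, +1 to first 1
Round 6: Briarlake=54 Cedarfen=56 → close Briarlake (overflow 48)
  54÷1 = 54 each, +1 to first 0

Closure order: Fernhollow, Greywater, Juniper, Ashgrove, Ironridge, Briarlake
Last habitat: Cedarfen with 110 animals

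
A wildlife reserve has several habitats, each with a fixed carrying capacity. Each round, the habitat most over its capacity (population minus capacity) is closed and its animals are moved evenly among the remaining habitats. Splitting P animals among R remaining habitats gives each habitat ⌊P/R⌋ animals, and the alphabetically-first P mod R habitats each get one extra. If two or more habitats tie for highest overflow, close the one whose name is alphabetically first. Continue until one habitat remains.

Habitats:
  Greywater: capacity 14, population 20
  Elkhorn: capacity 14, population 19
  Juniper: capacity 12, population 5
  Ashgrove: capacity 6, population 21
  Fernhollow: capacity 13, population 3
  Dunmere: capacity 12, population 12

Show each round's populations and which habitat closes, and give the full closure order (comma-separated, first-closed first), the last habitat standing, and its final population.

Round 1: Ashgrove=21 Dunmere=12 Elkhorn=19 Fernhollow=3 Greywater=20 Juniper=5 → close Ashgrove (overflow 15)
  21÷5 = 4 each, +1 to first 1
Round 2: Dunmere=17 Elkhorn=23 Fernhollow=7 Greywater=24 Juniper=9 → close Greywater (overflow 10)
  24÷4 = 6 each, +1 to first 0
Round 3: Dunmere=23 Elkhorn=29 Fernhollow=13 Juniper=15 → close Elkhorn (overflow 15)
  29÷3 = 9 each, +1 to first 2
Round 4: Dunmere=33 Fernhollow=23 Juniper=24 → close Dunmere (overflow 21)
  33÷2 = 16 each, +1 to first 1
Round 5: Fernhollow=40 Juniper=40 → close Juniper (overflow 28)
  40÷1 = 40 each, +1 to first 0

Closure order: Ashgrove, Greywater, Elkhorn, Dunmere, Juniper
Last habitat: Fernhollow with 80 animals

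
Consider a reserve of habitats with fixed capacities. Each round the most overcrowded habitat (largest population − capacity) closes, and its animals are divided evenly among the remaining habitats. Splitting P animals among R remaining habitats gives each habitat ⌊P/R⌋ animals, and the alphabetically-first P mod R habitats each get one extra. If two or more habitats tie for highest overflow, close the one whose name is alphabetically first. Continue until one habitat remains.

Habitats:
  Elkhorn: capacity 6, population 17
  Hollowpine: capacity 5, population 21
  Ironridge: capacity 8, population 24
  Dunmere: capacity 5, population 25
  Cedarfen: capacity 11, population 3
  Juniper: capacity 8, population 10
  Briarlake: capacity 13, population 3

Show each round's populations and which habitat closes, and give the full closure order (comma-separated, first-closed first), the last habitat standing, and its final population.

Round 1: Briarlake=3 Cedarfen=3 Dunmere=25 Elkhorn=17 Hollowpine=21 Ironridge=24 Juniper=10 → close Dunmere (overflow 20)
  25÷6 = 4 each, +1 to first 1
Round 2: Briarlake=8 Cedarfen=7 Elkhorn=21 Hollowpine=25 Ironridge=28 Juniper=14 → close Hollowpine (overflow 20)
  25÷5 = 5 each, +1 to first 0
Round 3: Briarlake=13 Cedarfen=12 Elkhorn=26 Ironridge=33 Juniper=19 → close Ironridge (overflow 25)
  33÷4 = 8 each, +1 to first 1
Round 4: Briarlake=22 Cedarfen=20 Elkhorn=34 Juniper=27 → close Elkhorn (overflow 28)
  34÷3 = 11 each, +1 to first 1
Round 5: Briarlake=34 Cedarfen=31 Juniper=38 → close Juniper (overflow 30)
  38÷2 = 19 each, +1 to first 0
Round 6: Briarlake=53 Cedarfen=50 → close Briarlake (overflow 40)
  53÷1 = 53 each, +1 to first 0

Closure order: Dunmere, Hollowpine, Ironridge, Elkhorn, Juniper, Briarlake
Last habitat: Cedarfen with 103 animals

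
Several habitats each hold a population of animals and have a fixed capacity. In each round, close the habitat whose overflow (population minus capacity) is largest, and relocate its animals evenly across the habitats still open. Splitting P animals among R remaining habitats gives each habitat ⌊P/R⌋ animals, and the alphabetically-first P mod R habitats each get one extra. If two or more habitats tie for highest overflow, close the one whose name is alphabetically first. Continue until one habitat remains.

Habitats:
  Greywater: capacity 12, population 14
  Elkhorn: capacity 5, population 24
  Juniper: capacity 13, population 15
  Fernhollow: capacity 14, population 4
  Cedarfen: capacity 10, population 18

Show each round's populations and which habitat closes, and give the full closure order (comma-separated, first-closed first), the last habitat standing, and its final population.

Round 1: Cedarfen=18 Elkhorn=24 Fernhollow=4 Greywater=14 Juniper=15 → close Elkhorn (overflow 19)
  24÷4 = 6 each, +1 to first 0
Round 2: Cedarfen=24 Fernhollow=10 Greywater=20 Juniper=21 → close Cedarfen (overflow 14)
  24÷3 = 8 each, +1 to first 0
Round 3: Fernhollow=18 Greywater=28 Juniper=29 → close Greywater (overflow 16)
  28÷2 = 14 each, +1 to first 0
Round 4: Fernhollow=32 Juniper=43 → close Juniper (overflow 30)
  43÷1 = 43 each, +1 to first 0

Closure order: Elkhorn, Cedarfen, Greywater, Juniper
Last habitat: Fernhollow with 75 animals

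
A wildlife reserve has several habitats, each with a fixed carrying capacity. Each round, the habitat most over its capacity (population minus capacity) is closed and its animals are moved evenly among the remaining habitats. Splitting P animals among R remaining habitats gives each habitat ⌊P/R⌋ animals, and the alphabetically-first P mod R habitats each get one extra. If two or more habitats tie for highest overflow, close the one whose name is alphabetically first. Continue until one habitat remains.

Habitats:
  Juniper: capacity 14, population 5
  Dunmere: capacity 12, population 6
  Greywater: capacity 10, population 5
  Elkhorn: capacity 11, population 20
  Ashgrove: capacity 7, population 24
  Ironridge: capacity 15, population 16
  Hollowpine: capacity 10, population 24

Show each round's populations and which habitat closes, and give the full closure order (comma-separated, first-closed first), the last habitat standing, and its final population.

Closure order: Ashgrove, Hollowpine, Elkhorn, Ironridge, Greywater, Dunmere
Last habitat: Juniper with 100 animals

Round 1: Ashgrove=24 Dunmere=6 Elkhorn=20 Greywater=5 Hollowpine=24 Ironridge=16 Juniper=5 → close Ashgrove (overflow 17)
  24÷6 = 4 each, +1 to first 0
Round 2: Dunmere=10 Elkhorn=24 Greywater=9 Hollowpine=28 Ironridge=20 Juniper=9 → close Hollowpine (overflow 18)
  28÷5 = 5 each, +1 to first 3
Round 3: Dunmere=16 Elkhorn=30 Greywater=15 Ironridge=25 Juniper=14 → close Elkhorn (overflow 19)
  30÷4 = 7 each, +1 to first 2
Round 4: Dunmere=24 Greywater=23 Ironridge=32 Juniper=21 → close Ironridge (overflow 17)
  32÷3 = 10 each, +1 to first 2
Round 5: Dunmere=35 Greywater=34 Juniper=31 → close Greywater (overflow 24)
  34÷2 = 17 each, +1 to first 0
Round 6: Dunmere=52 Juniper=48 → close Dunmere (overflow 40)
  52÷1 = 52 each, +1 to first 0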